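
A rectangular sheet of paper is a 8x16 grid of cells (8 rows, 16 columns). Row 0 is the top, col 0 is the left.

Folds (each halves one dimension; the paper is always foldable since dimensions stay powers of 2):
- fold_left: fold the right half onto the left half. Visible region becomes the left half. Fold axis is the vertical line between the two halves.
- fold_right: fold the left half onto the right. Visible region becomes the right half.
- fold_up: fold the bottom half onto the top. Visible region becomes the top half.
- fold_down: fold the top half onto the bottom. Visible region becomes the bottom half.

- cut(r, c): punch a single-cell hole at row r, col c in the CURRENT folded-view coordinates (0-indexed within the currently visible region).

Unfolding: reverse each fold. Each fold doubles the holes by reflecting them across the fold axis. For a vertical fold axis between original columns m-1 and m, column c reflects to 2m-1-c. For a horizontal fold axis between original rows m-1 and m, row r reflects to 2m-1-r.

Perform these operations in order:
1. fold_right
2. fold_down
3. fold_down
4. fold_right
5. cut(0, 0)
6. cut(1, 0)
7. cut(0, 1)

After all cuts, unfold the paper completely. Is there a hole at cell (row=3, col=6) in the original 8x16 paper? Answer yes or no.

Op 1 fold_right: fold axis v@8; visible region now rows[0,8) x cols[8,16) = 8x8
Op 2 fold_down: fold axis h@4; visible region now rows[4,8) x cols[8,16) = 4x8
Op 3 fold_down: fold axis h@6; visible region now rows[6,8) x cols[8,16) = 2x8
Op 4 fold_right: fold axis v@12; visible region now rows[6,8) x cols[12,16) = 2x4
Op 5 cut(0, 0): punch at orig (6,12); cuts so far [(6, 12)]; region rows[6,8) x cols[12,16) = 2x4
Op 6 cut(1, 0): punch at orig (7,12); cuts so far [(6, 12), (7, 12)]; region rows[6,8) x cols[12,16) = 2x4
Op 7 cut(0, 1): punch at orig (6,13); cuts so far [(6, 12), (6, 13), (7, 12)]; region rows[6,8) x cols[12,16) = 2x4
Unfold 1 (reflect across v@12): 6 holes -> [(6, 10), (6, 11), (6, 12), (6, 13), (7, 11), (7, 12)]
Unfold 2 (reflect across h@6): 12 holes -> [(4, 11), (4, 12), (5, 10), (5, 11), (5, 12), (5, 13), (6, 10), (6, 11), (6, 12), (6, 13), (7, 11), (7, 12)]
Unfold 3 (reflect across h@4): 24 holes -> [(0, 11), (0, 12), (1, 10), (1, 11), (1, 12), (1, 13), (2, 10), (2, 11), (2, 12), (2, 13), (3, 11), (3, 12), (4, 11), (4, 12), (5, 10), (5, 11), (5, 12), (5, 13), (6, 10), (6, 11), (6, 12), (6, 13), (7, 11), (7, 12)]
Unfold 4 (reflect across v@8): 48 holes -> [(0, 3), (0, 4), (0, 11), (0, 12), (1, 2), (1, 3), (1, 4), (1, 5), (1, 10), (1, 11), (1, 12), (1, 13), (2, 2), (2, 3), (2, 4), (2, 5), (2, 10), (2, 11), (2, 12), (2, 13), (3, 3), (3, 4), (3, 11), (3, 12), (4, 3), (4, 4), (4, 11), (4, 12), (5, 2), (5, 3), (5, 4), (5, 5), (5, 10), (5, 11), (5, 12), (5, 13), (6, 2), (6, 3), (6, 4), (6, 5), (6, 10), (6, 11), (6, 12), (6, 13), (7, 3), (7, 4), (7, 11), (7, 12)]
Holes: [(0, 3), (0, 4), (0, 11), (0, 12), (1, 2), (1, 3), (1, 4), (1, 5), (1, 10), (1, 11), (1, 12), (1, 13), (2, 2), (2, 3), (2, 4), (2, 5), (2, 10), (2, 11), (2, 12), (2, 13), (3, 3), (3, 4), (3, 11), (3, 12), (4, 3), (4, 4), (4, 11), (4, 12), (5, 2), (5, 3), (5, 4), (5, 5), (5, 10), (5, 11), (5, 12), (5, 13), (6, 2), (6, 3), (6, 4), (6, 5), (6, 10), (6, 11), (6, 12), (6, 13), (7, 3), (7, 4), (7, 11), (7, 12)]

Answer: no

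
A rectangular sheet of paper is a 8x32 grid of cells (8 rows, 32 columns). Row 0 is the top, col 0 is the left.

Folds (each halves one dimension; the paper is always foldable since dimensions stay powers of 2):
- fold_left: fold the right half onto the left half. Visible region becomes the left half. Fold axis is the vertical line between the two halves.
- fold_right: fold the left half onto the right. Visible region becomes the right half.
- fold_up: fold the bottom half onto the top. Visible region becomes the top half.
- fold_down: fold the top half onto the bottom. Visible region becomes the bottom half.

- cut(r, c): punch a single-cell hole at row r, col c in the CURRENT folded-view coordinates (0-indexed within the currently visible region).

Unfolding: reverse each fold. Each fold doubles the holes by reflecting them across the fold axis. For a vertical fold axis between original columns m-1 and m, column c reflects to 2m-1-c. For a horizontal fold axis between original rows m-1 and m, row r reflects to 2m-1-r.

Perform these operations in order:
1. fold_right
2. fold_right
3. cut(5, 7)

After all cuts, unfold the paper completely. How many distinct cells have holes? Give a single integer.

Answer: 4

Derivation:
Op 1 fold_right: fold axis v@16; visible region now rows[0,8) x cols[16,32) = 8x16
Op 2 fold_right: fold axis v@24; visible region now rows[0,8) x cols[24,32) = 8x8
Op 3 cut(5, 7): punch at orig (5,31); cuts so far [(5, 31)]; region rows[0,8) x cols[24,32) = 8x8
Unfold 1 (reflect across v@24): 2 holes -> [(5, 16), (5, 31)]
Unfold 2 (reflect across v@16): 4 holes -> [(5, 0), (5, 15), (5, 16), (5, 31)]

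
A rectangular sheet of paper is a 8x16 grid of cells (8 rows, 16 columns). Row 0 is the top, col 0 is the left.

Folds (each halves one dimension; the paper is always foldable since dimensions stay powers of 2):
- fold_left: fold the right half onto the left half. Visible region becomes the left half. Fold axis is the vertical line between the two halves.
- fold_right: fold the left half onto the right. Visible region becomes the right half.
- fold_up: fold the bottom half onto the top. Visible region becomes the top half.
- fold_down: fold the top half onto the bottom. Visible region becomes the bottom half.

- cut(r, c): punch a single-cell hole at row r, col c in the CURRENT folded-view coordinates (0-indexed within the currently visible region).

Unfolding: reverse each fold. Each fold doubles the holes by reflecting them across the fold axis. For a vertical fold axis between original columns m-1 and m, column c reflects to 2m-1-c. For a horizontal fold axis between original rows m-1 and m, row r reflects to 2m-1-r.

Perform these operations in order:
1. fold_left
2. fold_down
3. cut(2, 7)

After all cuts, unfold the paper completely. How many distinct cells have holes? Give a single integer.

Answer: 4

Derivation:
Op 1 fold_left: fold axis v@8; visible region now rows[0,8) x cols[0,8) = 8x8
Op 2 fold_down: fold axis h@4; visible region now rows[4,8) x cols[0,8) = 4x8
Op 3 cut(2, 7): punch at orig (6,7); cuts so far [(6, 7)]; region rows[4,8) x cols[0,8) = 4x8
Unfold 1 (reflect across h@4): 2 holes -> [(1, 7), (6, 7)]
Unfold 2 (reflect across v@8): 4 holes -> [(1, 7), (1, 8), (6, 7), (6, 8)]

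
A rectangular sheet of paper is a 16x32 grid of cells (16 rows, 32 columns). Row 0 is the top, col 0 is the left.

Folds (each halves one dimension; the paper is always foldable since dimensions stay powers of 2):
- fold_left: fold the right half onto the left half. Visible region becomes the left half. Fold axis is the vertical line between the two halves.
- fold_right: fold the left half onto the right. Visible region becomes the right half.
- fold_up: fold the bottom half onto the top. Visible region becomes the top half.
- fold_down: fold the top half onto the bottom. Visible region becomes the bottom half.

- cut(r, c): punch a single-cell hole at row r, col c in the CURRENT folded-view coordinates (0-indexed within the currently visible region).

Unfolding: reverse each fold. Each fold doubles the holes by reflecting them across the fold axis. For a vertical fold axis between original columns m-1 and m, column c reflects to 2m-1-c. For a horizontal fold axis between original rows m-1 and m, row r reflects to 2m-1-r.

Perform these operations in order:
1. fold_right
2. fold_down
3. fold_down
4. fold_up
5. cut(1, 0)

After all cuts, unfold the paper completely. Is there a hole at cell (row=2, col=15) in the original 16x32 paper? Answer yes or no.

Answer: yes

Derivation:
Op 1 fold_right: fold axis v@16; visible region now rows[0,16) x cols[16,32) = 16x16
Op 2 fold_down: fold axis h@8; visible region now rows[8,16) x cols[16,32) = 8x16
Op 3 fold_down: fold axis h@12; visible region now rows[12,16) x cols[16,32) = 4x16
Op 4 fold_up: fold axis h@14; visible region now rows[12,14) x cols[16,32) = 2x16
Op 5 cut(1, 0): punch at orig (13,16); cuts so far [(13, 16)]; region rows[12,14) x cols[16,32) = 2x16
Unfold 1 (reflect across h@14): 2 holes -> [(13, 16), (14, 16)]
Unfold 2 (reflect across h@12): 4 holes -> [(9, 16), (10, 16), (13, 16), (14, 16)]
Unfold 3 (reflect across h@8): 8 holes -> [(1, 16), (2, 16), (5, 16), (6, 16), (9, 16), (10, 16), (13, 16), (14, 16)]
Unfold 4 (reflect across v@16): 16 holes -> [(1, 15), (1, 16), (2, 15), (2, 16), (5, 15), (5, 16), (6, 15), (6, 16), (9, 15), (9, 16), (10, 15), (10, 16), (13, 15), (13, 16), (14, 15), (14, 16)]
Holes: [(1, 15), (1, 16), (2, 15), (2, 16), (5, 15), (5, 16), (6, 15), (6, 16), (9, 15), (9, 16), (10, 15), (10, 16), (13, 15), (13, 16), (14, 15), (14, 16)]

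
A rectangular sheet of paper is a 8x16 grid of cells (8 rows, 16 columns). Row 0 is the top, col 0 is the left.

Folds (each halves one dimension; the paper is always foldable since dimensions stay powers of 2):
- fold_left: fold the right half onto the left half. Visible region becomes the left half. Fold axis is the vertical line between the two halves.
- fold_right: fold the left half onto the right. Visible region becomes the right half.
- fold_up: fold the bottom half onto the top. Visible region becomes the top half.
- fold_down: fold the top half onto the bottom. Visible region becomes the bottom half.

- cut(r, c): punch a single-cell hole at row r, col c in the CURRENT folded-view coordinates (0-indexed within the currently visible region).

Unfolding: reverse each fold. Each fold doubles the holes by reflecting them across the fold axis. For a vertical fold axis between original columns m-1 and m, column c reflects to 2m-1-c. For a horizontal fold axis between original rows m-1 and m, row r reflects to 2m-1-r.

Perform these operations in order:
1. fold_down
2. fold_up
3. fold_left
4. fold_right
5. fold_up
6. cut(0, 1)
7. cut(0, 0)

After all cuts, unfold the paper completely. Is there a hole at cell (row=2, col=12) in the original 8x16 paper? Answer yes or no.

Op 1 fold_down: fold axis h@4; visible region now rows[4,8) x cols[0,16) = 4x16
Op 2 fold_up: fold axis h@6; visible region now rows[4,6) x cols[0,16) = 2x16
Op 3 fold_left: fold axis v@8; visible region now rows[4,6) x cols[0,8) = 2x8
Op 4 fold_right: fold axis v@4; visible region now rows[4,6) x cols[4,8) = 2x4
Op 5 fold_up: fold axis h@5; visible region now rows[4,5) x cols[4,8) = 1x4
Op 6 cut(0, 1): punch at orig (4,5); cuts so far [(4, 5)]; region rows[4,5) x cols[4,8) = 1x4
Op 7 cut(0, 0): punch at orig (4,4); cuts so far [(4, 4), (4, 5)]; region rows[4,5) x cols[4,8) = 1x4
Unfold 1 (reflect across h@5): 4 holes -> [(4, 4), (4, 5), (5, 4), (5, 5)]
Unfold 2 (reflect across v@4): 8 holes -> [(4, 2), (4, 3), (4, 4), (4, 5), (5, 2), (5, 3), (5, 4), (5, 5)]
Unfold 3 (reflect across v@8): 16 holes -> [(4, 2), (4, 3), (4, 4), (4, 5), (4, 10), (4, 11), (4, 12), (4, 13), (5, 2), (5, 3), (5, 4), (5, 5), (5, 10), (5, 11), (5, 12), (5, 13)]
Unfold 4 (reflect across h@6): 32 holes -> [(4, 2), (4, 3), (4, 4), (4, 5), (4, 10), (4, 11), (4, 12), (4, 13), (5, 2), (5, 3), (5, 4), (5, 5), (5, 10), (5, 11), (5, 12), (5, 13), (6, 2), (6, 3), (6, 4), (6, 5), (6, 10), (6, 11), (6, 12), (6, 13), (7, 2), (7, 3), (7, 4), (7, 5), (7, 10), (7, 11), (7, 12), (7, 13)]
Unfold 5 (reflect across h@4): 64 holes -> [(0, 2), (0, 3), (0, 4), (0, 5), (0, 10), (0, 11), (0, 12), (0, 13), (1, 2), (1, 3), (1, 4), (1, 5), (1, 10), (1, 11), (1, 12), (1, 13), (2, 2), (2, 3), (2, 4), (2, 5), (2, 10), (2, 11), (2, 12), (2, 13), (3, 2), (3, 3), (3, 4), (3, 5), (3, 10), (3, 11), (3, 12), (3, 13), (4, 2), (4, 3), (4, 4), (4, 5), (4, 10), (4, 11), (4, 12), (4, 13), (5, 2), (5, 3), (5, 4), (5, 5), (5, 10), (5, 11), (5, 12), (5, 13), (6, 2), (6, 3), (6, 4), (6, 5), (6, 10), (6, 11), (6, 12), (6, 13), (7, 2), (7, 3), (7, 4), (7, 5), (7, 10), (7, 11), (7, 12), (7, 13)]
Holes: [(0, 2), (0, 3), (0, 4), (0, 5), (0, 10), (0, 11), (0, 12), (0, 13), (1, 2), (1, 3), (1, 4), (1, 5), (1, 10), (1, 11), (1, 12), (1, 13), (2, 2), (2, 3), (2, 4), (2, 5), (2, 10), (2, 11), (2, 12), (2, 13), (3, 2), (3, 3), (3, 4), (3, 5), (3, 10), (3, 11), (3, 12), (3, 13), (4, 2), (4, 3), (4, 4), (4, 5), (4, 10), (4, 11), (4, 12), (4, 13), (5, 2), (5, 3), (5, 4), (5, 5), (5, 10), (5, 11), (5, 12), (5, 13), (6, 2), (6, 3), (6, 4), (6, 5), (6, 10), (6, 11), (6, 12), (6, 13), (7, 2), (7, 3), (7, 4), (7, 5), (7, 10), (7, 11), (7, 12), (7, 13)]

Answer: yes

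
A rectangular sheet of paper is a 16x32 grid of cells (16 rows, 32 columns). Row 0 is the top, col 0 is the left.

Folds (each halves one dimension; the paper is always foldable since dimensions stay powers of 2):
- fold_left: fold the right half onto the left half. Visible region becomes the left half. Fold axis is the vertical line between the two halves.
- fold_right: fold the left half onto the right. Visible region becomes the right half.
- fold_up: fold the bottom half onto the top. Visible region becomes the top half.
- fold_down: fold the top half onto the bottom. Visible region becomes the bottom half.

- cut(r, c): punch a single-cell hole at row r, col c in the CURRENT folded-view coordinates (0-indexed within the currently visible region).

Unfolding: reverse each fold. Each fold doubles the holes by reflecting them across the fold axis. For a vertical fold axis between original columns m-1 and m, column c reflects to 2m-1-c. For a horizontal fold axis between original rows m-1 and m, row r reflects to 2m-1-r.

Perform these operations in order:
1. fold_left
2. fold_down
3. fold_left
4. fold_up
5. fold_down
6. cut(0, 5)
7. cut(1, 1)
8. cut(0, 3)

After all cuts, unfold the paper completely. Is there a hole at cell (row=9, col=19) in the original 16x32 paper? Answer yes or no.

Answer: yes

Derivation:
Op 1 fold_left: fold axis v@16; visible region now rows[0,16) x cols[0,16) = 16x16
Op 2 fold_down: fold axis h@8; visible region now rows[8,16) x cols[0,16) = 8x16
Op 3 fold_left: fold axis v@8; visible region now rows[8,16) x cols[0,8) = 8x8
Op 4 fold_up: fold axis h@12; visible region now rows[8,12) x cols[0,8) = 4x8
Op 5 fold_down: fold axis h@10; visible region now rows[10,12) x cols[0,8) = 2x8
Op 6 cut(0, 5): punch at orig (10,5); cuts so far [(10, 5)]; region rows[10,12) x cols[0,8) = 2x8
Op 7 cut(1, 1): punch at orig (11,1); cuts so far [(10, 5), (11, 1)]; region rows[10,12) x cols[0,8) = 2x8
Op 8 cut(0, 3): punch at orig (10,3); cuts so far [(10, 3), (10, 5), (11, 1)]; region rows[10,12) x cols[0,8) = 2x8
Unfold 1 (reflect across h@10): 6 holes -> [(8, 1), (9, 3), (9, 5), (10, 3), (10, 5), (11, 1)]
Unfold 2 (reflect across h@12): 12 holes -> [(8, 1), (9, 3), (9, 5), (10, 3), (10, 5), (11, 1), (12, 1), (13, 3), (13, 5), (14, 3), (14, 5), (15, 1)]
Unfold 3 (reflect across v@8): 24 holes -> [(8, 1), (8, 14), (9, 3), (9, 5), (9, 10), (9, 12), (10, 3), (10, 5), (10, 10), (10, 12), (11, 1), (11, 14), (12, 1), (12, 14), (13, 3), (13, 5), (13, 10), (13, 12), (14, 3), (14, 5), (14, 10), (14, 12), (15, 1), (15, 14)]
Unfold 4 (reflect across h@8): 48 holes -> [(0, 1), (0, 14), (1, 3), (1, 5), (1, 10), (1, 12), (2, 3), (2, 5), (2, 10), (2, 12), (3, 1), (3, 14), (4, 1), (4, 14), (5, 3), (5, 5), (5, 10), (5, 12), (6, 3), (6, 5), (6, 10), (6, 12), (7, 1), (7, 14), (8, 1), (8, 14), (9, 3), (9, 5), (9, 10), (9, 12), (10, 3), (10, 5), (10, 10), (10, 12), (11, 1), (11, 14), (12, 1), (12, 14), (13, 3), (13, 5), (13, 10), (13, 12), (14, 3), (14, 5), (14, 10), (14, 12), (15, 1), (15, 14)]
Unfold 5 (reflect across v@16): 96 holes -> [(0, 1), (0, 14), (0, 17), (0, 30), (1, 3), (1, 5), (1, 10), (1, 12), (1, 19), (1, 21), (1, 26), (1, 28), (2, 3), (2, 5), (2, 10), (2, 12), (2, 19), (2, 21), (2, 26), (2, 28), (3, 1), (3, 14), (3, 17), (3, 30), (4, 1), (4, 14), (4, 17), (4, 30), (5, 3), (5, 5), (5, 10), (5, 12), (5, 19), (5, 21), (5, 26), (5, 28), (6, 3), (6, 5), (6, 10), (6, 12), (6, 19), (6, 21), (6, 26), (6, 28), (7, 1), (7, 14), (7, 17), (7, 30), (8, 1), (8, 14), (8, 17), (8, 30), (9, 3), (9, 5), (9, 10), (9, 12), (9, 19), (9, 21), (9, 26), (9, 28), (10, 3), (10, 5), (10, 10), (10, 12), (10, 19), (10, 21), (10, 26), (10, 28), (11, 1), (11, 14), (11, 17), (11, 30), (12, 1), (12, 14), (12, 17), (12, 30), (13, 3), (13, 5), (13, 10), (13, 12), (13, 19), (13, 21), (13, 26), (13, 28), (14, 3), (14, 5), (14, 10), (14, 12), (14, 19), (14, 21), (14, 26), (14, 28), (15, 1), (15, 14), (15, 17), (15, 30)]
Holes: [(0, 1), (0, 14), (0, 17), (0, 30), (1, 3), (1, 5), (1, 10), (1, 12), (1, 19), (1, 21), (1, 26), (1, 28), (2, 3), (2, 5), (2, 10), (2, 12), (2, 19), (2, 21), (2, 26), (2, 28), (3, 1), (3, 14), (3, 17), (3, 30), (4, 1), (4, 14), (4, 17), (4, 30), (5, 3), (5, 5), (5, 10), (5, 12), (5, 19), (5, 21), (5, 26), (5, 28), (6, 3), (6, 5), (6, 10), (6, 12), (6, 19), (6, 21), (6, 26), (6, 28), (7, 1), (7, 14), (7, 17), (7, 30), (8, 1), (8, 14), (8, 17), (8, 30), (9, 3), (9, 5), (9, 10), (9, 12), (9, 19), (9, 21), (9, 26), (9, 28), (10, 3), (10, 5), (10, 10), (10, 12), (10, 19), (10, 21), (10, 26), (10, 28), (11, 1), (11, 14), (11, 17), (11, 30), (12, 1), (12, 14), (12, 17), (12, 30), (13, 3), (13, 5), (13, 10), (13, 12), (13, 19), (13, 21), (13, 26), (13, 28), (14, 3), (14, 5), (14, 10), (14, 12), (14, 19), (14, 21), (14, 26), (14, 28), (15, 1), (15, 14), (15, 17), (15, 30)]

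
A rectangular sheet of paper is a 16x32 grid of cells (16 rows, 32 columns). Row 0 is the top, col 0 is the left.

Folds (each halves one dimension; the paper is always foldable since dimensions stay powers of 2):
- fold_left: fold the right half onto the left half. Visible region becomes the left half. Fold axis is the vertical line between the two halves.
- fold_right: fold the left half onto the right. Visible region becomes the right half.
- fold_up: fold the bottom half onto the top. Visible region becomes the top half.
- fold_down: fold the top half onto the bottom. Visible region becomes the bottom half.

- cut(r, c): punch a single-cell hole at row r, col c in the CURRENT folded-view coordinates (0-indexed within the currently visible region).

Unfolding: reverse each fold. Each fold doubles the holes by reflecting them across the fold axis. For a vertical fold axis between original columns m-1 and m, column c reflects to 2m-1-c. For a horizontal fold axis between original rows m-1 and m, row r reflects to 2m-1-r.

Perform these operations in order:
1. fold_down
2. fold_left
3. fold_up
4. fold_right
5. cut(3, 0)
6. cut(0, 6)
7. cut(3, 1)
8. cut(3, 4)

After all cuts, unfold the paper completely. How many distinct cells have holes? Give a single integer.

Op 1 fold_down: fold axis h@8; visible region now rows[8,16) x cols[0,32) = 8x32
Op 2 fold_left: fold axis v@16; visible region now rows[8,16) x cols[0,16) = 8x16
Op 3 fold_up: fold axis h@12; visible region now rows[8,12) x cols[0,16) = 4x16
Op 4 fold_right: fold axis v@8; visible region now rows[8,12) x cols[8,16) = 4x8
Op 5 cut(3, 0): punch at orig (11,8); cuts so far [(11, 8)]; region rows[8,12) x cols[8,16) = 4x8
Op 6 cut(0, 6): punch at orig (8,14); cuts so far [(8, 14), (11, 8)]; region rows[8,12) x cols[8,16) = 4x8
Op 7 cut(3, 1): punch at orig (11,9); cuts so far [(8, 14), (11, 8), (11, 9)]; region rows[8,12) x cols[8,16) = 4x8
Op 8 cut(3, 4): punch at orig (11,12); cuts so far [(8, 14), (11, 8), (11, 9), (11, 12)]; region rows[8,12) x cols[8,16) = 4x8
Unfold 1 (reflect across v@8): 8 holes -> [(8, 1), (8, 14), (11, 3), (11, 6), (11, 7), (11, 8), (11, 9), (11, 12)]
Unfold 2 (reflect across h@12): 16 holes -> [(8, 1), (8, 14), (11, 3), (11, 6), (11, 7), (11, 8), (11, 9), (11, 12), (12, 3), (12, 6), (12, 7), (12, 8), (12, 9), (12, 12), (15, 1), (15, 14)]
Unfold 3 (reflect across v@16): 32 holes -> [(8, 1), (8, 14), (8, 17), (8, 30), (11, 3), (11, 6), (11, 7), (11, 8), (11, 9), (11, 12), (11, 19), (11, 22), (11, 23), (11, 24), (11, 25), (11, 28), (12, 3), (12, 6), (12, 7), (12, 8), (12, 9), (12, 12), (12, 19), (12, 22), (12, 23), (12, 24), (12, 25), (12, 28), (15, 1), (15, 14), (15, 17), (15, 30)]
Unfold 4 (reflect across h@8): 64 holes -> [(0, 1), (0, 14), (0, 17), (0, 30), (3, 3), (3, 6), (3, 7), (3, 8), (3, 9), (3, 12), (3, 19), (3, 22), (3, 23), (3, 24), (3, 25), (3, 28), (4, 3), (4, 6), (4, 7), (4, 8), (4, 9), (4, 12), (4, 19), (4, 22), (4, 23), (4, 24), (4, 25), (4, 28), (7, 1), (7, 14), (7, 17), (7, 30), (8, 1), (8, 14), (8, 17), (8, 30), (11, 3), (11, 6), (11, 7), (11, 8), (11, 9), (11, 12), (11, 19), (11, 22), (11, 23), (11, 24), (11, 25), (11, 28), (12, 3), (12, 6), (12, 7), (12, 8), (12, 9), (12, 12), (12, 19), (12, 22), (12, 23), (12, 24), (12, 25), (12, 28), (15, 1), (15, 14), (15, 17), (15, 30)]

Answer: 64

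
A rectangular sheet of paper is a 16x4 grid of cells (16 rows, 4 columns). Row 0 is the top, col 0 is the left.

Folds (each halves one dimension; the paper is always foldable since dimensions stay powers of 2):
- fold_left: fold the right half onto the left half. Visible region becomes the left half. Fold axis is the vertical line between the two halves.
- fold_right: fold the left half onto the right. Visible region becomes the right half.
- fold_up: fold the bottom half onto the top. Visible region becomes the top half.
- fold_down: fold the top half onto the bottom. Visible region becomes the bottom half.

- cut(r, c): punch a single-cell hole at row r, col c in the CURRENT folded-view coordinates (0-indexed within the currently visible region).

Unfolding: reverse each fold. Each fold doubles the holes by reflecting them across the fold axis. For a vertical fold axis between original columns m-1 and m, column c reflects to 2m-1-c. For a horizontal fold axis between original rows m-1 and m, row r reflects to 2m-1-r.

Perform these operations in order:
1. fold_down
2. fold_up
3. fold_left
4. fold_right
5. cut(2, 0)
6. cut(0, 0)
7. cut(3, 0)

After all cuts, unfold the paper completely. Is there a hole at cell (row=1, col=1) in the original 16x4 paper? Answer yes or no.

Op 1 fold_down: fold axis h@8; visible region now rows[8,16) x cols[0,4) = 8x4
Op 2 fold_up: fold axis h@12; visible region now rows[8,12) x cols[0,4) = 4x4
Op 3 fold_left: fold axis v@2; visible region now rows[8,12) x cols[0,2) = 4x2
Op 4 fold_right: fold axis v@1; visible region now rows[8,12) x cols[1,2) = 4x1
Op 5 cut(2, 0): punch at orig (10,1); cuts so far [(10, 1)]; region rows[8,12) x cols[1,2) = 4x1
Op 6 cut(0, 0): punch at orig (8,1); cuts so far [(8, 1), (10, 1)]; region rows[8,12) x cols[1,2) = 4x1
Op 7 cut(3, 0): punch at orig (11,1); cuts so far [(8, 1), (10, 1), (11, 1)]; region rows[8,12) x cols[1,2) = 4x1
Unfold 1 (reflect across v@1): 6 holes -> [(8, 0), (8, 1), (10, 0), (10, 1), (11, 0), (11, 1)]
Unfold 2 (reflect across v@2): 12 holes -> [(8, 0), (8, 1), (8, 2), (8, 3), (10, 0), (10, 1), (10, 2), (10, 3), (11, 0), (11, 1), (11, 2), (11, 3)]
Unfold 3 (reflect across h@12): 24 holes -> [(8, 0), (8, 1), (8, 2), (8, 3), (10, 0), (10, 1), (10, 2), (10, 3), (11, 0), (11, 1), (11, 2), (11, 3), (12, 0), (12, 1), (12, 2), (12, 3), (13, 0), (13, 1), (13, 2), (13, 3), (15, 0), (15, 1), (15, 2), (15, 3)]
Unfold 4 (reflect across h@8): 48 holes -> [(0, 0), (0, 1), (0, 2), (0, 3), (2, 0), (2, 1), (2, 2), (2, 3), (3, 0), (3, 1), (3, 2), (3, 3), (4, 0), (4, 1), (4, 2), (4, 3), (5, 0), (5, 1), (5, 2), (5, 3), (7, 0), (7, 1), (7, 2), (7, 3), (8, 0), (8, 1), (8, 2), (8, 3), (10, 0), (10, 1), (10, 2), (10, 3), (11, 0), (11, 1), (11, 2), (11, 3), (12, 0), (12, 1), (12, 2), (12, 3), (13, 0), (13, 1), (13, 2), (13, 3), (15, 0), (15, 1), (15, 2), (15, 3)]
Holes: [(0, 0), (0, 1), (0, 2), (0, 3), (2, 0), (2, 1), (2, 2), (2, 3), (3, 0), (3, 1), (3, 2), (3, 3), (4, 0), (4, 1), (4, 2), (4, 3), (5, 0), (5, 1), (5, 2), (5, 3), (7, 0), (7, 1), (7, 2), (7, 3), (8, 0), (8, 1), (8, 2), (8, 3), (10, 0), (10, 1), (10, 2), (10, 3), (11, 0), (11, 1), (11, 2), (11, 3), (12, 0), (12, 1), (12, 2), (12, 3), (13, 0), (13, 1), (13, 2), (13, 3), (15, 0), (15, 1), (15, 2), (15, 3)]

Answer: no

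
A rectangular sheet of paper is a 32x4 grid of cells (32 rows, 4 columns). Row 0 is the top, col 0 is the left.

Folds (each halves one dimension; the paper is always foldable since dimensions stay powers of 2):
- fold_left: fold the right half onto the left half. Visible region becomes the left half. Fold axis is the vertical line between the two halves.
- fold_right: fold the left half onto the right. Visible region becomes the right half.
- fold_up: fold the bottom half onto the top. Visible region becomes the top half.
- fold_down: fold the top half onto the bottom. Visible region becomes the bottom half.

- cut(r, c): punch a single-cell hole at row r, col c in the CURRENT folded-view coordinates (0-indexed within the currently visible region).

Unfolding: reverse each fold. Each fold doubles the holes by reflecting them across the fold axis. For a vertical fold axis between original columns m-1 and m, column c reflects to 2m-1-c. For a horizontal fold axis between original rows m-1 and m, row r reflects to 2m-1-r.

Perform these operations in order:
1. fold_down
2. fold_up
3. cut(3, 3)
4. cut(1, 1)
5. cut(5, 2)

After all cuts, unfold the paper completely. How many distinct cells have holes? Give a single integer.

Answer: 12

Derivation:
Op 1 fold_down: fold axis h@16; visible region now rows[16,32) x cols[0,4) = 16x4
Op 2 fold_up: fold axis h@24; visible region now rows[16,24) x cols[0,4) = 8x4
Op 3 cut(3, 3): punch at orig (19,3); cuts so far [(19, 3)]; region rows[16,24) x cols[0,4) = 8x4
Op 4 cut(1, 1): punch at orig (17,1); cuts so far [(17, 1), (19, 3)]; region rows[16,24) x cols[0,4) = 8x4
Op 5 cut(5, 2): punch at orig (21,2); cuts so far [(17, 1), (19, 3), (21, 2)]; region rows[16,24) x cols[0,4) = 8x4
Unfold 1 (reflect across h@24): 6 holes -> [(17, 1), (19, 3), (21, 2), (26, 2), (28, 3), (30, 1)]
Unfold 2 (reflect across h@16): 12 holes -> [(1, 1), (3, 3), (5, 2), (10, 2), (12, 3), (14, 1), (17, 1), (19, 3), (21, 2), (26, 2), (28, 3), (30, 1)]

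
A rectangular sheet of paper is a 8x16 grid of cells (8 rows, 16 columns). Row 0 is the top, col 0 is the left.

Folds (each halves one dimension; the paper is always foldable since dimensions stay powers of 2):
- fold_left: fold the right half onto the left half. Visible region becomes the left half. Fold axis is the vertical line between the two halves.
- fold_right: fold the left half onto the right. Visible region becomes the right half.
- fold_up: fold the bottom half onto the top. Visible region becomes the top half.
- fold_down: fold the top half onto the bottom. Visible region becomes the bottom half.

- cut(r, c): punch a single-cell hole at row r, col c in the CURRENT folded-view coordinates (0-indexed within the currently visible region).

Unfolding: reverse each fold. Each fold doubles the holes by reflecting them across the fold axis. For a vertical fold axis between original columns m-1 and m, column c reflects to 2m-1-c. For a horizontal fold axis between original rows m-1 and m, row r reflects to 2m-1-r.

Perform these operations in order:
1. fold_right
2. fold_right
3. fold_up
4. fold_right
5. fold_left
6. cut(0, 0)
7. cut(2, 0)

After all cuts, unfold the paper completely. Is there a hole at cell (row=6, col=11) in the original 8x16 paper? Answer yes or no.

Answer: no

Derivation:
Op 1 fold_right: fold axis v@8; visible region now rows[0,8) x cols[8,16) = 8x8
Op 2 fold_right: fold axis v@12; visible region now rows[0,8) x cols[12,16) = 8x4
Op 3 fold_up: fold axis h@4; visible region now rows[0,4) x cols[12,16) = 4x4
Op 4 fold_right: fold axis v@14; visible region now rows[0,4) x cols[14,16) = 4x2
Op 5 fold_left: fold axis v@15; visible region now rows[0,4) x cols[14,15) = 4x1
Op 6 cut(0, 0): punch at orig (0,14); cuts so far [(0, 14)]; region rows[0,4) x cols[14,15) = 4x1
Op 7 cut(2, 0): punch at orig (2,14); cuts so far [(0, 14), (2, 14)]; region rows[0,4) x cols[14,15) = 4x1
Unfold 1 (reflect across v@15): 4 holes -> [(0, 14), (0, 15), (2, 14), (2, 15)]
Unfold 2 (reflect across v@14): 8 holes -> [(0, 12), (0, 13), (0, 14), (0, 15), (2, 12), (2, 13), (2, 14), (2, 15)]
Unfold 3 (reflect across h@4): 16 holes -> [(0, 12), (0, 13), (0, 14), (0, 15), (2, 12), (2, 13), (2, 14), (2, 15), (5, 12), (5, 13), (5, 14), (5, 15), (7, 12), (7, 13), (7, 14), (7, 15)]
Unfold 4 (reflect across v@12): 32 holes -> [(0, 8), (0, 9), (0, 10), (0, 11), (0, 12), (0, 13), (0, 14), (0, 15), (2, 8), (2, 9), (2, 10), (2, 11), (2, 12), (2, 13), (2, 14), (2, 15), (5, 8), (5, 9), (5, 10), (5, 11), (5, 12), (5, 13), (5, 14), (5, 15), (7, 8), (7, 9), (7, 10), (7, 11), (7, 12), (7, 13), (7, 14), (7, 15)]
Unfold 5 (reflect across v@8): 64 holes -> [(0, 0), (0, 1), (0, 2), (0, 3), (0, 4), (0, 5), (0, 6), (0, 7), (0, 8), (0, 9), (0, 10), (0, 11), (0, 12), (0, 13), (0, 14), (0, 15), (2, 0), (2, 1), (2, 2), (2, 3), (2, 4), (2, 5), (2, 6), (2, 7), (2, 8), (2, 9), (2, 10), (2, 11), (2, 12), (2, 13), (2, 14), (2, 15), (5, 0), (5, 1), (5, 2), (5, 3), (5, 4), (5, 5), (5, 6), (5, 7), (5, 8), (5, 9), (5, 10), (5, 11), (5, 12), (5, 13), (5, 14), (5, 15), (7, 0), (7, 1), (7, 2), (7, 3), (7, 4), (7, 5), (7, 6), (7, 7), (7, 8), (7, 9), (7, 10), (7, 11), (7, 12), (7, 13), (7, 14), (7, 15)]
Holes: [(0, 0), (0, 1), (0, 2), (0, 3), (0, 4), (0, 5), (0, 6), (0, 7), (0, 8), (0, 9), (0, 10), (0, 11), (0, 12), (0, 13), (0, 14), (0, 15), (2, 0), (2, 1), (2, 2), (2, 3), (2, 4), (2, 5), (2, 6), (2, 7), (2, 8), (2, 9), (2, 10), (2, 11), (2, 12), (2, 13), (2, 14), (2, 15), (5, 0), (5, 1), (5, 2), (5, 3), (5, 4), (5, 5), (5, 6), (5, 7), (5, 8), (5, 9), (5, 10), (5, 11), (5, 12), (5, 13), (5, 14), (5, 15), (7, 0), (7, 1), (7, 2), (7, 3), (7, 4), (7, 5), (7, 6), (7, 7), (7, 8), (7, 9), (7, 10), (7, 11), (7, 12), (7, 13), (7, 14), (7, 15)]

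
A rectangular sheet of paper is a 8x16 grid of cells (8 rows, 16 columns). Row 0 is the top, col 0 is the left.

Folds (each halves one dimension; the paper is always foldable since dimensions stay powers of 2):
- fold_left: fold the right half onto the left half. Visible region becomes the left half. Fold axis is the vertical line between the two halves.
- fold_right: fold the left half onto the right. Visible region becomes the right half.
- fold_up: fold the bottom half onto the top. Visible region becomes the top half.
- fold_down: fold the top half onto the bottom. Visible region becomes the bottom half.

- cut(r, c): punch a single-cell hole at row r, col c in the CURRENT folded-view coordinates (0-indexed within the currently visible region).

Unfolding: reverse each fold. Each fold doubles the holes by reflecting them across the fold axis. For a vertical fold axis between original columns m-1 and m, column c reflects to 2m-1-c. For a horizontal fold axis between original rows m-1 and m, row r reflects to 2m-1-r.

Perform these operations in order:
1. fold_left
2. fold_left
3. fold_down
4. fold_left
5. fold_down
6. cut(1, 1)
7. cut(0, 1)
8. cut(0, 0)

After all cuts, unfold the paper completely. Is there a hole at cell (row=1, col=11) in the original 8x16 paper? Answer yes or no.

Answer: yes

Derivation:
Op 1 fold_left: fold axis v@8; visible region now rows[0,8) x cols[0,8) = 8x8
Op 2 fold_left: fold axis v@4; visible region now rows[0,8) x cols[0,4) = 8x4
Op 3 fold_down: fold axis h@4; visible region now rows[4,8) x cols[0,4) = 4x4
Op 4 fold_left: fold axis v@2; visible region now rows[4,8) x cols[0,2) = 4x2
Op 5 fold_down: fold axis h@6; visible region now rows[6,8) x cols[0,2) = 2x2
Op 6 cut(1, 1): punch at orig (7,1); cuts so far [(7, 1)]; region rows[6,8) x cols[0,2) = 2x2
Op 7 cut(0, 1): punch at orig (6,1); cuts so far [(6, 1), (7, 1)]; region rows[6,8) x cols[0,2) = 2x2
Op 8 cut(0, 0): punch at orig (6,0); cuts so far [(6, 0), (6, 1), (7, 1)]; region rows[6,8) x cols[0,2) = 2x2
Unfold 1 (reflect across h@6): 6 holes -> [(4, 1), (5, 0), (5, 1), (6, 0), (6, 1), (7, 1)]
Unfold 2 (reflect across v@2): 12 holes -> [(4, 1), (4, 2), (5, 0), (5, 1), (5, 2), (5, 3), (6, 0), (6, 1), (6, 2), (6, 3), (7, 1), (7, 2)]
Unfold 3 (reflect across h@4): 24 holes -> [(0, 1), (0, 2), (1, 0), (1, 1), (1, 2), (1, 3), (2, 0), (2, 1), (2, 2), (2, 3), (3, 1), (3, 2), (4, 1), (4, 2), (5, 0), (5, 1), (5, 2), (5, 3), (6, 0), (6, 1), (6, 2), (6, 3), (7, 1), (7, 2)]
Unfold 4 (reflect across v@4): 48 holes -> [(0, 1), (0, 2), (0, 5), (0, 6), (1, 0), (1, 1), (1, 2), (1, 3), (1, 4), (1, 5), (1, 6), (1, 7), (2, 0), (2, 1), (2, 2), (2, 3), (2, 4), (2, 5), (2, 6), (2, 7), (3, 1), (3, 2), (3, 5), (3, 6), (4, 1), (4, 2), (4, 5), (4, 6), (5, 0), (5, 1), (5, 2), (5, 3), (5, 4), (5, 5), (5, 6), (5, 7), (6, 0), (6, 1), (6, 2), (6, 3), (6, 4), (6, 5), (6, 6), (6, 7), (7, 1), (7, 2), (7, 5), (7, 6)]
Unfold 5 (reflect across v@8): 96 holes -> [(0, 1), (0, 2), (0, 5), (0, 6), (0, 9), (0, 10), (0, 13), (0, 14), (1, 0), (1, 1), (1, 2), (1, 3), (1, 4), (1, 5), (1, 6), (1, 7), (1, 8), (1, 9), (1, 10), (1, 11), (1, 12), (1, 13), (1, 14), (1, 15), (2, 0), (2, 1), (2, 2), (2, 3), (2, 4), (2, 5), (2, 6), (2, 7), (2, 8), (2, 9), (2, 10), (2, 11), (2, 12), (2, 13), (2, 14), (2, 15), (3, 1), (3, 2), (3, 5), (3, 6), (3, 9), (3, 10), (3, 13), (3, 14), (4, 1), (4, 2), (4, 5), (4, 6), (4, 9), (4, 10), (4, 13), (4, 14), (5, 0), (5, 1), (5, 2), (5, 3), (5, 4), (5, 5), (5, 6), (5, 7), (5, 8), (5, 9), (5, 10), (5, 11), (5, 12), (5, 13), (5, 14), (5, 15), (6, 0), (6, 1), (6, 2), (6, 3), (6, 4), (6, 5), (6, 6), (6, 7), (6, 8), (6, 9), (6, 10), (6, 11), (6, 12), (6, 13), (6, 14), (6, 15), (7, 1), (7, 2), (7, 5), (7, 6), (7, 9), (7, 10), (7, 13), (7, 14)]
Holes: [(0, 1), (0, 2), (0, 5), (0, 6), (0, 9), (0, 10), (0, 13), (0, 14), (1, 0), (1, 1), (1, 2), (1, 3), (1, 4), (1, 5), (1, 6), (1, 7), (1, 8), (1, 9), (1, 10), (1, 11), (1, 12), (1, 13), (1, 14), (1, 15), (2, 0), (2, 1), (2, 2), (2, 3), (2, 4), (2, 5), (2, 6), (2, 7), (2, 8), (2, 9), (2, 10), (2, 11), (2, 12), (2, 13), (2, 14), (2, 15), (3, 1), (3, 2), (3, 5), (3, 6), (3, 9), (3, 10), (3, 13), (3, 14), (4, 1), (4, 2), (4, 5), (4, 6), (4, 9), (4, 10), (4, 13), (4, 14), (5, 0), (5, 1), (5, 2), (5, 3), (5, 4), (5, 5), (5, 6), (5, 7), (5, 8), (5, 9), (5, 10), (5, 11), (5, 12), (5, 13), (5, 14), (5, 15), (6, 0), (6, 1), (6, 2), (6, 3), (6, 4), (6, 5), (6, 6), (6, 7), (6, 8), (6, 9), (6, 10), (6, 11), (6, 12), (6, 13), (6, 14), (6, 15), (7, 1), (7, 2), (7, 5), (7, 6), (7, 9), (7, 10), (7, 13), (7, 14)]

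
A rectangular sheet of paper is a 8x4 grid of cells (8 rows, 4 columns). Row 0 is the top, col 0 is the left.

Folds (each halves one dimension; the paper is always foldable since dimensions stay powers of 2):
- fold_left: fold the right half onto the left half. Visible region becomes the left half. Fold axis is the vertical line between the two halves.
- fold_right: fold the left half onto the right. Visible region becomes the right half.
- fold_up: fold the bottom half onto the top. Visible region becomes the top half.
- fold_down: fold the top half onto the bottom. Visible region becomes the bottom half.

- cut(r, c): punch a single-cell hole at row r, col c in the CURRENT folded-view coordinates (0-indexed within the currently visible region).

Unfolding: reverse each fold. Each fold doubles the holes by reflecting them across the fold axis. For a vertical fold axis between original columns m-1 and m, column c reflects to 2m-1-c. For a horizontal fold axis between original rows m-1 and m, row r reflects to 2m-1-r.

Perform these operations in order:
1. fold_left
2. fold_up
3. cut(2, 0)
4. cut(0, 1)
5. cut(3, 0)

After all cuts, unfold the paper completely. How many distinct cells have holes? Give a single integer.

Op 1 fold_left: fold axis v@2; visible region now rows[0,8) x cols[0,2) = 8x2
Op 2 fold_up: fold axis h@4; visible region now rows[0,4) x cols[0,2) = 4x2
Op 3 cut(2, 0): punch at orig (2,0); cuts so far [(2, 0)]; region rows[0,4) x cols[0,2) = 4x2
Op 4 cut(0, 1): punch at orig (0,1); cuts so far [(0, 1), (2, 0)]; region rows[0,4) x cols[0,2) = 4x2
Op 5 cut(3, 0): punch at orig (3,0); cuts so far [(0, 1), (2, 0), (3, 0)]; region rows[0,4) x cols[0,2) = 4x2
Unfold 1 (reflect across h@4): 6 holes -> [(0, 1), (2, 0), (3, 0), (4, 0), (5, 0), (7, 1)]
Unfold 2 (reflect across v@2): 12 holes -> [(0, 1), (0, 2), (2, 0), (2, 3), (3, 0), (3, 3), (4, 0), (4, 3), (5, 0), (5, 3), (7, 1), (7, 2)]

Answer: 12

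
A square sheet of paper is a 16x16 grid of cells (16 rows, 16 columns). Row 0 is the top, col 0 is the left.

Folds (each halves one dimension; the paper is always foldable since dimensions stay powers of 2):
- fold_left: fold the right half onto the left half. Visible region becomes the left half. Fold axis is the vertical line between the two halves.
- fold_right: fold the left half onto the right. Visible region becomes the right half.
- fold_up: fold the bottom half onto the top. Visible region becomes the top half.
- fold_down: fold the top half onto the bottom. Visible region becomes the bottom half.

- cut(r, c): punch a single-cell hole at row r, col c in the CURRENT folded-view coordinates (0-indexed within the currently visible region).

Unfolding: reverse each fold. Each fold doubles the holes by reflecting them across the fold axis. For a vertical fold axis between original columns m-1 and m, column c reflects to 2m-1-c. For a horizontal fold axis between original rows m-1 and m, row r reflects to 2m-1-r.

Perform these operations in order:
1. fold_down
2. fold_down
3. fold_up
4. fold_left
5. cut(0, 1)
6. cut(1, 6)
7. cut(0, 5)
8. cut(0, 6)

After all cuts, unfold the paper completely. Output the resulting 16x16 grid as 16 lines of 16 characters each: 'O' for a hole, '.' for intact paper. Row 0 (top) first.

Op 1 fold_down: fold axis h@8; visible region now rows[8,16) x cols[0,16) = 8x16
Op 2 fold_down: fold axis h@12; visible region now rows[12,16) x cols[0,16) = 4x16
Op 3 fold_up: fold axis h@14; visible region now rows[12,14) x cols[0,16) = 2x16
Op 4 fold_left: fold axis v@8; visible region now rows[12,14) x cols[0,8) = 2x8
Op 5 cut(0, 1): punch at orig (12,1); cuts so far [(12, 1)]; region rows[12,14) x cols[0,8) = 2x8
Op 6 cut(1, 6): punch at orig (13,6); cuts so far [(12, 1), (13, 6)]; region rows[12,14) x cols[0,8) = 2x8
Op 7 cut(0, 5): punch at orig (12,5); cuts so far [(12, 1), (12, 5), (13, 6)]; region rows[12,14) x cols[0,8) = 2x8
Op 8 cut(0, 6): punch at orig (12,6); cuts so far [(12, 1), (12, 5), (12, 6), (13, 6)]; region rows[12,14) x cols[0,8) = 2x8
Unfold 1 (reflect across v@8): 8 holes -> [(12, 1), (12, 5), (12, 6), (12, 9), (12, 10), (12, 14), (13, 6), (13, 9)]
Unfold 2 (reflect across h@14): 16 holes -> [(12, 1), (12, 5), (12, 6), (12, 9), (12, 10), (12, 14), (13, 6), (13, 9), (14, 6), (14, 9), (15, 1), (15, 5), (15, 6), (15, 9), (15, 10), (15, 14)]
Unfold 3 (reflect across h@12): 32 holes -> [(8, 1), (8, 5), (8, 6), (8, 9), (8, 10), (8, 14), (9, 6), (9, 9), (10, 6), (10, 9), (11, 1), (11, 5), (11, 6), (11, 9), (11, 10), (11, 14), (12, 1), (12, 5), (12, 6), (12, 9), (12, 10), (12, 14), (13, 6), (13, 9), (14, 6), (14, 9), (15, 1), (15, 5), (15, 6), (15, 9), (15, 10), (15, 14)]
Unfold 4 (reflect across h@8): 64 holes -> [(0, 1), (0, 5), (0, 6), (0, 9), (0, 10), (0, 14), (1, 6), (1, 9), (2, 6), (2, 9), (3, 1), (3, 5), (3, 6), (3, 9), (3, 10), (3, 14), (4, 1), (4, 5), (4, 6), (4, 9), (4, 10), (4, 14), (5, 6), (5, 9), (6, 6), (6, 9), (7, 1), (7, 5), (7, 6), (7, 9), (7, 10), (7, 14), (8, 1), (8, 5), (8, 6), (8, 9), (8, 10), (8, 14), (9, 6), (9, 9), (10, 6), (10, 9), (11, 1), (11, 5), (11, 6), (11, 9), (11, 10), (11, 14), (12, 1), (12, 5), (12, 6), (12, 9), (12, 10), (12, 14), (13, 6), (13, 9), (14, 6), (14, 9), (15, 1), (15, 5), (15, 6), (15, 9), (15, 10), (15, 14)]

Answer: .O...OO..OO...O.
......O..O......
......O..O......
.O...OO..OO...O.
.O...OO..OO...O.
......O..O......
......O..O......
.O...OO..OO...O.
.O...OO..OO...O.
......O..O......
......O..O......
.O...OO..OO...O.
.O...OO..OO...O.
......O..O......
......O..O......
.O...OO..OO...O.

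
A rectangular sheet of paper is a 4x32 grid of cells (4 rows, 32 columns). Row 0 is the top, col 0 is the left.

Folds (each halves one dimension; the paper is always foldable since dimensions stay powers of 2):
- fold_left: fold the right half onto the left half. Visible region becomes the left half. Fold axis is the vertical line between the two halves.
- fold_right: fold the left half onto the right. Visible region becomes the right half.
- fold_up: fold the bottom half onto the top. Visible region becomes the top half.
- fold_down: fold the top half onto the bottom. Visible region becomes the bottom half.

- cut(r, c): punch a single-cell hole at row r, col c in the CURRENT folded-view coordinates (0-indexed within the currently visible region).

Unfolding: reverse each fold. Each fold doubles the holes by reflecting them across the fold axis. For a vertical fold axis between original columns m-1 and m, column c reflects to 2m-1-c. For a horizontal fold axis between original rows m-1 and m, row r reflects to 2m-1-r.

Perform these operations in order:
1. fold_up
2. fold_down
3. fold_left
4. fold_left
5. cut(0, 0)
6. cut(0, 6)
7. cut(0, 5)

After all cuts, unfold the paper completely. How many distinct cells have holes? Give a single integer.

Answer: 48

Derivation:
Op 1 fold_up: fold axis h@2; visible region now rows[0,2) x cols[0,32) = 2x32
Op 2 fold_down: fold axis h@1; visible region now rows[1,2) x cols[0,32) = 1x32
Op 3 fold_left: fold axis v@16; visible region now rows[1,2) x cols[0,16) = 1x16
Op 4 fold_left: fold axis v@8; visible region now rows[1,2) x cols[0,8) = 1x8
Op 5 cut(0, 0): punch at orig (1,0); cuts so far [(1, 0)]; region rows[1,2) x cols[0,8) = 1x8
Op 6 cut(0, 6): punch at orig (1,6); cuts so far [(1, 0), (1, 6)]; region rows[1,2) x cols[0,8) = 1x8
Op 7 cut(0, 5): punch at orig (1,5); cuts so far [(1, 0), (1, 5), (1, 6)]; region rows[1,2) x cols[0,8) = 1x8
Unfold 1 (reflect across v@8): 6 holes -> [(1, 0), (1, 5), (1, 6), (1, 9), (1, 10), (1, 15)]
Unfold 2 (reflect across v@16): 12 holes -> [(1, 0), (1, 5), (1, 6), (1, 9), (1, 10), (1, 15), (1, 16), (1, 21), (1, 22), (1, 25), (1, 26), (1, 31)]
Unfold 3 (reflect across h@1): 24 holes -> [(0, 0), (0, 5), (0, 6), (0, 9), (0, 10), (0, 15), (0, 16), (0, 21), (0, 22), (0, 25), (0, 26), (0, 31), (1, 0), (1, 5), (1, 6), (1, 9), (1, 10), (1, 15), (1, 16), (1, 21), (1, 22), (1, 25), (1, 26), (1, 31)]
Unfold 4 (reflect across h@2): 48 holes -> [(0, 0), (0, 5), (0, 6), (0, 9), (0, 10), (0, 15), (0, 16), (0, 21), (0, 22), (0, 25), (0, 26), (0, 31), (1, 0), (1, 5), (1, 6), (1, 9), (1, 10), (1, 15), (1, 16), (1, 21), (1, 22), (1, 25), (1, 26), (1, 31), (2, 0), (2, 5), (2, 6), (2, 9), (2, 10), (2, 15), (2, 16), (2, 21), (2, 22), (2, 25), (2, 26), (2, 31), (3, 0), (3, 5), (3, 6), (3, 9), (3, 10), (3, 15), (3, 16), (3, 21), (3, 22), (3, 25), (3, 26), (3, 31)]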